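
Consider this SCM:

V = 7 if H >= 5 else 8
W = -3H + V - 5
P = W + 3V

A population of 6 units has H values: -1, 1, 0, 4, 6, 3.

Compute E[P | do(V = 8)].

20.5

Under do(V=8), V's equation is replaced by V=8 for every unit. Per-unit P: 30, 24, 27, 15, 9, 18. Mean = 20.5.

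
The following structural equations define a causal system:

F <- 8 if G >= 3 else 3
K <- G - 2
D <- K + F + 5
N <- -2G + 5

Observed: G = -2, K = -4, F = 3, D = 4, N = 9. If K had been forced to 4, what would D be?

Under do(K=4), the mechanism K <- G - 2 is discarded; K is fixed at 4.
F = 8 if G >= 3 else 3  [with G=-2]  = 3
D = K + F + 5  [with K=4, F=3]  = 12

12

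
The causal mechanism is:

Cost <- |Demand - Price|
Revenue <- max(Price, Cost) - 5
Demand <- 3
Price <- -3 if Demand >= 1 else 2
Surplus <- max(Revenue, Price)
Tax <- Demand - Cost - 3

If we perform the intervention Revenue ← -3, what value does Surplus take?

Under do(Revenue=-3), the mechanism Revenue <- max(Price, Cost) - 5 is discarded; Revenue is fixed at -3.
Price = -3 if Demand >= 1 else 2  [with Demand=3]  = -3
Surplus = max(Revenue, Price)  [with Revenue=-3, Price=-3]  = -3

-3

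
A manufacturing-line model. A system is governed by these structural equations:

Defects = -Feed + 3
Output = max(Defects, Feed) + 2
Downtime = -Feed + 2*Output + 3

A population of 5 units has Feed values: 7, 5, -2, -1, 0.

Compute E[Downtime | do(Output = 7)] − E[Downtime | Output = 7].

Every unit gets Output=7 under the intervention. Downtime values become 10, 12, 19, 18, 17; E[Downtime|do(Output=7)] = 15.2.
E[Downtime|Output=7] averages over only the 2 units with Output=7 (Feed = 5, -2): Downtime = 12, 19, mean 15.5.
Difference = 15.2 − 15.5 = -0.3.

-0.3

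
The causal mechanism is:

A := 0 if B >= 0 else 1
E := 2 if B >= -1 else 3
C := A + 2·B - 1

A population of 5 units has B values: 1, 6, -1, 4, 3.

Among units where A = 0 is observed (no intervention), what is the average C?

E[C|A=0] averages over only the 4 units with A=0 (B = 1, 6, 4, 3): C = 1, 11, 7, 5, mean 6.

6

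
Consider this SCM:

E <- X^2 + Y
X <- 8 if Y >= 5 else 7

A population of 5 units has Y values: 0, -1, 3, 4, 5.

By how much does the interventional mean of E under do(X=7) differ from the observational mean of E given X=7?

Every unit gets X=7 under the intervention. E values become 49, 48, 52, 53, 54; E[E|do(X=7)] = 51.2.
E[E|X=7] averages over only the 4 units with X=7 (Y = 0, -1, 3, 4): E = 49, 48, 52, 53, mean 50.5.
Difference = 51.2 − 50.5 = 0.7.

0.7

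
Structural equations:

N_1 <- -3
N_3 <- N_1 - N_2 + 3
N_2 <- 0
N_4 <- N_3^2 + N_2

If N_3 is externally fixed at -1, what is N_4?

The intervention breaks the incoming arrows to N_3: N_3 <- N_1 - N_2 + 3 no longer applies, and N_3 = -1.
N_4 = N_3^2 + N_2  [with N_3=-1, N_2=0]  = 1

1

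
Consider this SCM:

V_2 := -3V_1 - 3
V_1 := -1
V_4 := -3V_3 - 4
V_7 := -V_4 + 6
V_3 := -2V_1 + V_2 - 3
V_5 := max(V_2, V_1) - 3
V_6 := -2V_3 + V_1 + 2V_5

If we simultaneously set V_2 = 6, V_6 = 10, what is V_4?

-19

The joint intervention fixes V_2 = 6, V_6 = 10, removing each variable's own equation.
V_3 = -2V_1 + V_2 - 3  [with V_1=-1, V_2=6]  = 5
V_4 = -3V_3 - 4  [with V_3=5]  = -19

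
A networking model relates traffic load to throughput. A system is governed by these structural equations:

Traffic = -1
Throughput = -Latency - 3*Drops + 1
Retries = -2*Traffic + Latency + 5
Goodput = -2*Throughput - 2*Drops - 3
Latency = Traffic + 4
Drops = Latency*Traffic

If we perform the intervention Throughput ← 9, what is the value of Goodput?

-15

The intervention breaks the incoming arrows to Throughput: Throughput = -Latency - 3*Drops + 1 no longer applies, and Throughput = 9.
Latency = Traffic + 4  [with Traffic=-1]  = 3
Drops = Latency*Traffic  [with Latency=3, Traffic=-1]  = -3
Goodput = -2*Throughput - 2*Drops - 3  [with Throughput=9, Drops=-3]  = -15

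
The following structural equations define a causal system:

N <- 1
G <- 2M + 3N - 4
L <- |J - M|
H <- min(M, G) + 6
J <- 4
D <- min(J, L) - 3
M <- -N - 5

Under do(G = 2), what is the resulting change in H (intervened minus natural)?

The intervention breaks the incoming arrows to G: G <- 2M + 3N - 4 no longer applies, and G = 2.
M = -N - 5  [with N=1]  = -6
H = min(M, G) + 6  [with M=-6, G=2]  = 0
Without intervention: M = -N - 5  [with N=1]  = -6; G = 2M + 3N - 4  [with M=-6, N=1]  = -13; H = min(M, G) + 6  [with M=-6, G=-13]  = -7.
Change = 0 − (-7) = 7.

7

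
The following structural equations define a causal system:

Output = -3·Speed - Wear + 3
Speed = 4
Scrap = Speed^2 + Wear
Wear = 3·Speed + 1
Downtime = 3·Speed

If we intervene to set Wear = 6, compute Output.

-15

Under do(Wear=6), the mechanism Wear = 3·Speed + 1 is discarded; Wear is fixed at 6.
Output = -3·Speed - Wear + 3  [with Speed=4, Wear=6]  = -15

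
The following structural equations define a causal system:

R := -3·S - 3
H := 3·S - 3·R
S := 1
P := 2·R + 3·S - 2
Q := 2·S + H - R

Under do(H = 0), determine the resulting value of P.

Under do(H=0), the mechanism H := 3·S - 3·R is discarded; H is fixed at 0.
Since P is not a descendant of the intervened variable, it is unaffected.
R = -3·S - 3  [with S=1]  = -6
P = 2·R + 3·S - 2  [with R=-6, S=1]  = -11

-11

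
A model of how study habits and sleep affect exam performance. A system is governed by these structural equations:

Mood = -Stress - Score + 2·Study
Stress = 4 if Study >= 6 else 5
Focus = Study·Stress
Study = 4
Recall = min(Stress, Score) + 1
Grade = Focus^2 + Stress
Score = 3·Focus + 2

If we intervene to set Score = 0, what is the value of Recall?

Under do(Score=0), the mechanism Score = 3·Focus + 2 is discarded; Score is fixed at 0.
Stress = 4 if Study >= 6 else 5  [with Study=4]  = 5
Recall = min(Stress, Score) + 1  [with Stress=5, Score=0]  = 1

1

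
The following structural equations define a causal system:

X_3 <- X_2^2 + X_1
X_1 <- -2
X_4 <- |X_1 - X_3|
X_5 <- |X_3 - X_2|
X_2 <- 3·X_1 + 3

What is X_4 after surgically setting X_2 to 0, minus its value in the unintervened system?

-9

Under do(X_2=0), the mechanism X_2 <- 3·X_1 + 3 is discarded; X_2 is fixed at 0.
X_3 = X_2^2 + X_1  [with X_2=0, X_1=-2]  = -2
X_4 = |X_1 - X_3|  [with X_1=-2, X_3=-2]  = 0
Without intervention: X_2 = 3·X_1 + 3  [with X_1=-2]  = -3; X_3 = X_2^2 + X_1  [with X_2=-3, X_1=-2]  = 7; X_4 = |X_1 - X_3|  [with X_1=-2, X_3=7]  = 9.
Change = 0 − 9 = -9.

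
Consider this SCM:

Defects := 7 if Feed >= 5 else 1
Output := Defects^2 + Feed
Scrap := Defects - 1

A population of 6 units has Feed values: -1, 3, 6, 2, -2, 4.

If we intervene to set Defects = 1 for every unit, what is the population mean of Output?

Under do(Defects=1), Defects's equation is replaced by Defects=1 for every unit. Per-unit Output: 0, 4, 7, 3, -1, 5. Mean = 3.

3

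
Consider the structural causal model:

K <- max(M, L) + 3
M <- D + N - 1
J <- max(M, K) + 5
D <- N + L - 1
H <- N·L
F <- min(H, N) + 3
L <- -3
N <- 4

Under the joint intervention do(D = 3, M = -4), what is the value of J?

5

The joint intervention fixes D = 3, M = -4, removing each variable's own equation.
K = max(M, L) + 3  [with M=-4, L=-3]  = 0
J = max(M, K) + 5  [with M=-4, K=0]  = 5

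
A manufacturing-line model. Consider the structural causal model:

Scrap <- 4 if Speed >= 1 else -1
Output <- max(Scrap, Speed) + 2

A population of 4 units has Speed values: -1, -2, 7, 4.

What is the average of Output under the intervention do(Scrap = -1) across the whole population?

Under do(Scrap=-1), Scrap's equation is replaced by Scrap=-1 for every unit. Per-unit Output: 1, 1, 9, 6. Mean = 4.25.

4.25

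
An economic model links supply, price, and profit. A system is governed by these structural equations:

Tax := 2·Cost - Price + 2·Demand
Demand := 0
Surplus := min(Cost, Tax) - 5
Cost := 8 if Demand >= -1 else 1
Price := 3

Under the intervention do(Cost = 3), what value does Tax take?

The intervention breaks the incoming arrows to Cost: Cost := 8 if Demand >= -1 else 1 no longer applies, and Cost = 3.
Tax = 2·Cost - Price + 2·Demand  [with Cost=3, Price=3, Demand=0]  = 3

3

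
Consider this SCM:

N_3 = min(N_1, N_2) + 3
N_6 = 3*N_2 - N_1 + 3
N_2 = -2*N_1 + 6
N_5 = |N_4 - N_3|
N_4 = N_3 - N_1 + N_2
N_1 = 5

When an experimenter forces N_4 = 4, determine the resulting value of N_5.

Intervening sets N_4 = 4 and removes its equation (N_4 = N_3 - N_1 + N_2).
N_2 = -2*N_1 + 6  [with N_1=5]  = -4
N_3 = min(N_1, N_2) + 3  [with N_1=5, N_2=-4]  = -1
N_5 = |N_4 - N_3|  [with N_4=4, N_3=-1]  = 5

5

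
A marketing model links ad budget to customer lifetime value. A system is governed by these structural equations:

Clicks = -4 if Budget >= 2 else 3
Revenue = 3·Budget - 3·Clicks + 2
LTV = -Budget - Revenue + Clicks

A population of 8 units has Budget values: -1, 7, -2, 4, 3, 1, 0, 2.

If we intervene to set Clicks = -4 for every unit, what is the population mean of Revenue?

Under do(Clicks=-4), Clicks's equation is replaced by Clicks=-4 for every unit. Per-unit Revenue: 11, 35, 8, 26, 23, 17, 14, 20. Mean = 19.25.

19.25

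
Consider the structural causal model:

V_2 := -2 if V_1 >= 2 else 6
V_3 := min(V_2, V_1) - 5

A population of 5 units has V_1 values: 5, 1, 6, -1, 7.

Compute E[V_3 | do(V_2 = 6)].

Under do(V_2=6), V_2's equation is replaced by V_2=6 for every unit. Per-unit V_3: 0, -4, 1, -6, 1. Mean = -1.6.

-1.6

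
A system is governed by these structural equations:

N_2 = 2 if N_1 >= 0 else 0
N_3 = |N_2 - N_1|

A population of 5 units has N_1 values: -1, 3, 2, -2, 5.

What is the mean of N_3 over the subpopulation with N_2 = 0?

1.5

E[N_3|N_2=0] averages over only the 2 units with N_2=0 (N_1 = -1, -2): N_3 = 1, 2, mean 1.5.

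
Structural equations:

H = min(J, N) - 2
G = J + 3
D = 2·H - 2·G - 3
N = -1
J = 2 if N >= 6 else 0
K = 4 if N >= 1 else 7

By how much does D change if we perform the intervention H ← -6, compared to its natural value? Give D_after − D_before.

Under do(H=-6), the mechanism H = min(J, N) - 2 is discarded; H is fixed at -6.
J = 2 if N >= 6 else 0  [with N=-1]  = 0
G = J + 3  [with J=0]  = 3
D = 2·H - 2·G - 3  [with H=-6, G=3]  = -21
Without intervention: J = 2 if N >= 6 else 0  [with N=-1]  = 0; H = min(J, N) - 2  [with J=0, N=-1]  = -3; G = J + 3  [with J=0]  = 3; D = 2·H - 2·G - 3  [with H=-3, G=3]  = -15.
Change = -21 − (-15) = -6.

-6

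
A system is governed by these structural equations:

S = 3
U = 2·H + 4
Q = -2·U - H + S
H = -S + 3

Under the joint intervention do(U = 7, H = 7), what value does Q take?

The joint intervention fixes U = 7, H = 7, removing each variable's own equation.
Q = -2·U - H + S  [with U=7, H=7, S=3]  = -18

-18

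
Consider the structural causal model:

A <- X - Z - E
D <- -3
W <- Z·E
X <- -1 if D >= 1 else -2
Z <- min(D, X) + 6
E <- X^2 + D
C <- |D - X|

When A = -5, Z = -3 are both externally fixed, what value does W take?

Setting A = -5, Z = -3 by intervention discards those variables' equations.
X = -1 if D >= 1 else -2  [with D=-3]  = -2
E = X^2 + D  [with X=-2, D=-3]  = 1
W = Z·E  [with Z=-3, E=1]  = -3

-3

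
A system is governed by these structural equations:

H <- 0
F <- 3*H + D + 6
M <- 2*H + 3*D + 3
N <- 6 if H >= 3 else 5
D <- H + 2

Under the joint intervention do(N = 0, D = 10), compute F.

16

Setting N = 0, D = 10 by intervention discards those variables' equations.
F = 3*H + D + 6  [with H=0, D=10]  = 16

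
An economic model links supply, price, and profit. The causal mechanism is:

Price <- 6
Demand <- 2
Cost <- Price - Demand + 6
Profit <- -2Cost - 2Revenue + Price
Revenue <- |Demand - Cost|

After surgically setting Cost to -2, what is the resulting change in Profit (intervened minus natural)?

do(Cost=-2) replaces the equation Cost <- Price - Demand + 6 with the constant Cost = -2.
Revenue = |Demand - Cost|  [with Demand=2, Cost=-2]  = 4
Profit = -2Cost - 2Revenue + Price  [with Cost=-2, Revenue=4, Price=6]  = 2
Without intervention: Cost = Price - Demand + 6  [with Price=6, Demand=2]  = 10; Revenue = |Demand - Cost|  [with Demand=2, Cost=10]  = 8; Profit = -2Cost - 2Revenue + Price  [with Cost=10, Revenue=8, Price=6]  = -30.
Change = 2 − (-30) = 32.

32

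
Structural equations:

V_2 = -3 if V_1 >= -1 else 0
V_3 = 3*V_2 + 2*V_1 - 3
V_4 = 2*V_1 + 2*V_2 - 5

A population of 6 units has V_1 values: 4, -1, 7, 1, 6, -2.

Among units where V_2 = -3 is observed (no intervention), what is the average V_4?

E[V_4|V_2=-3] averages over only the 5 units with V_2=-3 (V_1 = 4, -1, 7, 1, 6): V_4 = -3, -13, 3, -9, 1, mean -4.2.

-4.2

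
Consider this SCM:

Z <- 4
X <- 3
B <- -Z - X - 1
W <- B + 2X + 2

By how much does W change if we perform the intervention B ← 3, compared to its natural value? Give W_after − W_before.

11

The intervention breaks the incoming arrows to B: B <- -Z - X - 1 no longer applies, and B = 3.
W = B + 2X + 2  [with B=3, X=3]  = 11
Without intervention: B = -Z - X - 1  [with Z=4, X=3]  = -8; W = B + 2X + 2  [with B=-8, X=3]  = 0.
Change = 11 − 0 = 11.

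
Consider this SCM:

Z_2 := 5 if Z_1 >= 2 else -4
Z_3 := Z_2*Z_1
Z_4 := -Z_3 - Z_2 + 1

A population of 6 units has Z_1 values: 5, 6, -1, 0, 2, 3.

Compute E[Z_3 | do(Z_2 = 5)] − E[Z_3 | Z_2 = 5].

Every unit gets Z_2=5 under the intervention. Z_3 values become 25, 30, -5, 0, 10, 15; E[Z_3|do(Z_2=5)] = 12.5.
Conditioning on Z_2=5 selects the 4 unit(s) with Z_1 ∈ {5, 6, 2, 3}. Their Z_3 values: 25, 30, 10, 15. Mean = 20.
Difference = 12.5 − 20 = -7.5.

-7.5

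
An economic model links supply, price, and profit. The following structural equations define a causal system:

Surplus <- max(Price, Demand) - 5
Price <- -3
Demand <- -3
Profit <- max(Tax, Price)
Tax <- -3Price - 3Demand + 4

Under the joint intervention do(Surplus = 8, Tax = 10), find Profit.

Under do(Surplus = 8, Tax = 10), each intervened variable's structural equation is replaced by its fixed value.
Profit = max(Tax, Price)  [with Tax=10, Price=-3]  = 10

10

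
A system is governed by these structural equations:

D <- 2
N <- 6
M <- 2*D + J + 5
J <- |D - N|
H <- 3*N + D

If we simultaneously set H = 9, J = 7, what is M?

16

Under do(H = 9, J = 7), each intervened variable's structural equation is replaced by its fixed value.
M = 2*D + J + 5  [with D=2, J=7]  = 16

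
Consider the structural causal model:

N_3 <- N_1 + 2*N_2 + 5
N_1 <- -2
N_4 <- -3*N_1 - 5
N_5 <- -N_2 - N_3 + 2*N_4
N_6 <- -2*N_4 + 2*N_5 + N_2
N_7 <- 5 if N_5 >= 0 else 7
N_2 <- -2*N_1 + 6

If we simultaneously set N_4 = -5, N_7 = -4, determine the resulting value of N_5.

Setting N_4 = -5, N_7 = -4 by intervention discards those variables' equations.
N_2 = -2*N_1 + 6  [with N_1=-2]  = 10
N_3 = N_1 + 2*N_2 + 5  [with N_1=-2, N_2=10]  = 23
N_5 = -N_2 - N_3 + 2*N_4  [with N_2=10, N_3=23, N_4=-5]  = -43

-43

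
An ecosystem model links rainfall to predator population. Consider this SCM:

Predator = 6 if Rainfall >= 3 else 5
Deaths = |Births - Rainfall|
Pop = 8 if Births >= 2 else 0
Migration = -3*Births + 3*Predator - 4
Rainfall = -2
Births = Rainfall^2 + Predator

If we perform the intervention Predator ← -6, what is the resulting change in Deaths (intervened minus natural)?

-11

Under do(Predator=-6), the mechanism Predator = 6 if Rainfall >= 3 else 5 is discarded; Predator is fixed at -6.
Births = Rainfall^2 + Predator  [with Rainfall=-2, Predator=-6]  = -2
Deaths = |Births - Rainfall|  [with Births=-2, Rainfall=-2]  = 0
Without intervention: Predator = 6 if Rainfall >= 3 else 5  [with Rainfall=-2]  = 5; Births = Rainfall^2 + Predator  [with Rainfall=-2, Predator=5]  = 9; Deaths = |Births - Rainfall|  [with Births=9, Rainfall=-2]  = 11.
Change = 0 − 11 = -11.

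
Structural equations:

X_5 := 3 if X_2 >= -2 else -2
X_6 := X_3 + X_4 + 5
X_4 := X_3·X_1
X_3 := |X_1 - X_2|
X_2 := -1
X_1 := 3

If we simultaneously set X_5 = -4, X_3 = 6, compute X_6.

29

The joint intervention fixes X_5 = -4, X_3 = 6, removing each variable's own equation.
X_4 = X_3·X_1  [with X_3=6, X_1=3]  = 18
X_6 = X_3 + X_4 + 5  [with X_3=6, X_4=18]  = 29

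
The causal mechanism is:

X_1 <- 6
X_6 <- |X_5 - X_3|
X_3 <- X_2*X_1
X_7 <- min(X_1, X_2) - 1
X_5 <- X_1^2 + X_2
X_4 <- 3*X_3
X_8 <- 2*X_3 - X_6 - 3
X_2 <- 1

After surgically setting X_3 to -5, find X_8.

-55

The intervention breaks the incoming arrows to X_3: X_3 <- X_2*X_1 no longer applies, and X_3 = -5.
X_5 = X_1^2 + X_2  [with X_1=6, X_2=1]  = 37
X_6 = |X_5 - X_3|  [with X_5=37, X_3=-5]  = 42
X_8 = 2*X_3 - X_6 - 3  [with X_3=-5, X_6=42]  = -55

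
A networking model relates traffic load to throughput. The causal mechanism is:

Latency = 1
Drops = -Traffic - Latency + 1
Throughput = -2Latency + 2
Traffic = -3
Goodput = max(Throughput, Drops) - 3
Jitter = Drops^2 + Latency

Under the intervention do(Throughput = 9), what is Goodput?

6

The intervention breaks the incoming arrows to Throughput: Throughput = -2Latency + 2 no longer applies, and Throughput = 9.
Drops = -Traffic - Latency + 1  [with Traffic=-3, Latency=1]  = 3
Goodput = max(Throughput, Drops) - 3  [with Throughput=9, Drops=3]  = 6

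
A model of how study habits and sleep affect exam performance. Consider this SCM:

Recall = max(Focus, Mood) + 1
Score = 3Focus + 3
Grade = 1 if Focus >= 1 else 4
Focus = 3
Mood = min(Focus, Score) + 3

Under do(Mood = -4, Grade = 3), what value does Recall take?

4

The joint intervention fixes Mood = -4, Grade = 3, removing each variable's own equation.
Recall = max(Focus, Mood) + 1  [with Focus=3, Mood=-4]  = 4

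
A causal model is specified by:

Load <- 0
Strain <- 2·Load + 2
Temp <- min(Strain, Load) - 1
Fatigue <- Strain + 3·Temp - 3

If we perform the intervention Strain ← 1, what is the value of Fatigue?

-5

Under do(Strain=1), the mechanism Strain <- 2·Load + 2 is discarded; Strain is fixed at 1.
Temp = min(Strain, Load) - 1  [with Strain=1, Load=0]  = -1
Fatigue = Strain + 3·Temp - 3  [with Strain=1, Temp=-1]  = -5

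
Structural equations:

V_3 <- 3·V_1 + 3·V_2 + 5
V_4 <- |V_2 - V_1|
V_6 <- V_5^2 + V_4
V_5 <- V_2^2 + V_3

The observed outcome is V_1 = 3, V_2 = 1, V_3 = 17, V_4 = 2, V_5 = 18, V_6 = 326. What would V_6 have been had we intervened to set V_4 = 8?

332

Under do(V_4=8), the mechanism V_4 <- |V_2 - V_1| is discarded; V_4 is fixed at 8.
V_3 = 3·V_1 + 3·V_2 + 5  [with V_1=3, V_2=1]  = 17
V_5 = V_2^2 + V_3  [with V_2=1, V_3=17]  = 18
V_6 = V_5^2 + V_4  [with V_5=18, V_4=8]  = 332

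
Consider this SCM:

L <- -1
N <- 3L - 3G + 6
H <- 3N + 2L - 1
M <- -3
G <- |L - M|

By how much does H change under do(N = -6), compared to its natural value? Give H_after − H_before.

-9

Intervening sets N = -6 and removes its equation (N <- 3L - 3G + 6).
H = 3N + 2L - 1  [with N=-6, L=-1]  = -21
Without intervention: G = |L - M|  [with L=-1, M=-3]  = 2; N = 3L - 3G + 6  [with L=-1, G=2]  = -3; H = 3N + 2L - 1  [with N=-3, L=-1]  = -12.
Change = -21 − (-12) = -9.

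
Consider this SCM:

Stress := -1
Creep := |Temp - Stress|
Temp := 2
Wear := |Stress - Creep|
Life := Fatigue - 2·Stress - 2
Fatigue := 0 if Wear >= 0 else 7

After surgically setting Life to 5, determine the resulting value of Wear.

4

do(Life=5) replaces the equation Life := Fatigue - 2·Stress - 2 with the constant Life = 5.
No directed path runs from Life to Wear, so Wear keeps its natural value.
Creep = |Temp - Stress|  [with Temp=2, Stress=-1]  = 3
Wear = |Stress - Creep|  [with Stress=-1, Creep=3]  = 4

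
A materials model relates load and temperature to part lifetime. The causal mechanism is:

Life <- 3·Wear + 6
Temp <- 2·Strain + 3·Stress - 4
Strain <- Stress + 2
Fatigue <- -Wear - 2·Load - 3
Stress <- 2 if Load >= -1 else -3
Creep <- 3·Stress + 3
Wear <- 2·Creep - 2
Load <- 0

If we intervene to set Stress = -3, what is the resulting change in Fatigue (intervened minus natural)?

30

Under do(Stress=-3), the mechanism Stress <- 2 if Load >= -1 else -3 is discarded; Stress is fixed at -3.
Creep = 3·Stress + 3  [with Stress=-3]  = -6
Wear = 2·Creep - 2  [with Creep=-6]  = -14
Fatigue = -Wear - 2·Load - 3  [with Wear=-14, Load=0]  = 11
Without intervention: Stress = 2 if Load >= -1 else -3  [with Load=0]  = 2; Creep = 3·Stress + 3  [with Stress=2]  = 9; Wear = 2·Creep - 2  [with Creep=9]  = 16; Fatigue = -Wear - 2·Load - 3  [with Wear=16, Load=0]  = -19.
Change = 11 − (-19) = 30.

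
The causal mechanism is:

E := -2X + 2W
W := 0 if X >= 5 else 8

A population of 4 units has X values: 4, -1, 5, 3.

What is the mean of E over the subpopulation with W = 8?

12

Conditioning on W=8 selects the 3 unit(s) with X ∈ {4, -1, 3}. Their E values: 8, 18, 10. Mean = 12.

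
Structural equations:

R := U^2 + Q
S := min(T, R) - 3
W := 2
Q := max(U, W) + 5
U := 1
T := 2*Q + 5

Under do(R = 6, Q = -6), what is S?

-10

The joint intervention fixes R = 6, Q = -6, removing each variable's own equation.
T = 2*Q + 5  [with Q=-6]  = -7
S = min(T, R) - 3  [with T=-7, R=6]  = -10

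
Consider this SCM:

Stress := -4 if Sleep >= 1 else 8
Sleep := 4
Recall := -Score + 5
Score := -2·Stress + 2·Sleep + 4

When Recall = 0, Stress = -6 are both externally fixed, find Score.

24

Setting Recall = 0, Stress = -6 by intervention discards those variables' equations.
Score = -2·Stress + 2·Sleep + 4  [with Stress=-6, Sleep=4]  = 24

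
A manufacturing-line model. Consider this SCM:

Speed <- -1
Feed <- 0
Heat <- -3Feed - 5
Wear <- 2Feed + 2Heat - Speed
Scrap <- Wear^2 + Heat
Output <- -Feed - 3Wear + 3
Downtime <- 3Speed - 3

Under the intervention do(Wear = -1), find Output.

Under do(Wear=-1), the mechanism Wear <- 2Feed + 2Heat - Speed is discarded; Wear is fixed at -1.
Output = -Feed - 3Wear + 3  [with Feed=0, Wear=-1]  = 6

6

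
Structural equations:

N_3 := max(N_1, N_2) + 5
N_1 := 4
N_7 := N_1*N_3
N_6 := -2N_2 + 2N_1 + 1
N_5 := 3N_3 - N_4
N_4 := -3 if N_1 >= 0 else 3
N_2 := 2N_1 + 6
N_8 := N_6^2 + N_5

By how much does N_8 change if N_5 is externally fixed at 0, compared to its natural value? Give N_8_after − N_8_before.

-60

do(N_5=0) replaces the equation N_5 := 3N_3 - N_4 with the constant N_5 = 0.
N_2 = 2N_1 + 6  [with N_1=4]  = 14
N_6 = -2N_2 + 2N_1 + 1  [with N_2=14, N_1=4]  = -19
N_8 = N_6^2 + N_5  [with N_6=-19, N_5=0]  = 361
Without intervention: N_2 = 2N_1 + 6  [with N_1=4]  = 14; N_3 = max(N_1, N_2) + 5  [with N_1=4, N_2=14]  = 19; N_4 = -3 if N_1 >= 0 else 3  [with N_1=4]  = -3; N_5 = 3N_3 - N_4  [with N_3=19, N_4=-3]  = 60; N_6 = -2N_2 + 2N_1 + 1  [with N_2=14, N_1=4]  = -19; N_8 = N_6^2 + N_5  [with N_6=-19, N_5=60]  = 421.
Change = 361 − 421 = -60.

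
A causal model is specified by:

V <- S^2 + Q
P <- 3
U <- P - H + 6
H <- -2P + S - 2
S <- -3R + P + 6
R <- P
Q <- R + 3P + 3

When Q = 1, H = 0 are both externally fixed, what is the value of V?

Under do(Q = 1, H = 0), each intervened variable's structural equation is replaced by its fixed value.
R = P  [with P=3]  = 3
S = -3R + P + 6  [with R=3, P=3]  = 0
V = S^2 + Q  [with S=0, Q=1]  = 1

1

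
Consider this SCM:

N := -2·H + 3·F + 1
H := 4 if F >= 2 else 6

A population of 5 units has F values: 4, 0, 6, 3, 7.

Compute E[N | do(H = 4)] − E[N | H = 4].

do(H=4) breaks H's dependence on F. With H=4 fixed, N across the units is 5, -7, 11, 2, 14, mean 5.
Observing H=4 restricts to units where H's equation naturally yields 4: F ∈ {4, 6, 3, 7}. In that subpopulation N = 5, 11, 2, 14, mean 8.
Difference = 5 − 8 = -3.

-3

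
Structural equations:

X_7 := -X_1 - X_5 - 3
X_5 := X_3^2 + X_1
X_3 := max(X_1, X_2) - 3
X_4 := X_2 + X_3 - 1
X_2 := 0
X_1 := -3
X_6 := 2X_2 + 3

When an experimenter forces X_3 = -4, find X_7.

The intervention breaks the incoming arrows to X_3: X_3 := max(X_1, X_2) - 3 no longer applies, and X_3 = -4.
X_5 = X_3^2 + X_1  [with X_3=-4, X_1=-3]  = 13
X_7 = -X_1 - X_5 - 3  [with X_1=-3, X_5=13]  = -13

-13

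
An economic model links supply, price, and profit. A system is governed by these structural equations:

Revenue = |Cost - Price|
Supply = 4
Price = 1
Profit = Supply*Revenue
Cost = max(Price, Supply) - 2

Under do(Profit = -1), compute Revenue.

1

The intervention breaks the incoming arrows to Profit: Profit = Supply*Revenue no longer applies, and Profit = -1.
Since Revenue is not a descendant of the intervened variable, it is unaffected.
Cost = max(Price, Supply) - 2  [with Price=1, Supply=4]  = 2
Revenue = |Cost - Price|  [with Cost=2, Price=1]  = 1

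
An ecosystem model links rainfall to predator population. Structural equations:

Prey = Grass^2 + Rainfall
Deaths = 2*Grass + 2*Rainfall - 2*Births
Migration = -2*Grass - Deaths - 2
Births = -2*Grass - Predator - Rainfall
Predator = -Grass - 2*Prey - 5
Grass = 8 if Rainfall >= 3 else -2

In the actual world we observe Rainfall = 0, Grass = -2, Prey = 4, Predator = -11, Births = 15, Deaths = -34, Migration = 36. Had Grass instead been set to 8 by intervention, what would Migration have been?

216

Under do(Grass=8), the mechanism Grass = 8 if Rainfall >= 3 else -2 is discarded; Grass is fixed at 8.
Prey = Grass^2 + Rainfall  [with Grass=8, Rainfall=0]  = 64
Predator = -Grass - 2*Prey - 5  [with Grass=8, Prey=64]  = -141
Births = -2*Grass - Predator - Rainfall  [with Grass=8, Predator=-141, Rainfall=0]  = 125
Deaths = 2*Grass + 2*Rainfall - 2*Births  [with Grass=8, Rainfall=0, Births=125]  = -234
Migration = -2*Grass - Deaths - 2  [with Grass=8, Deaths=-234]  = 216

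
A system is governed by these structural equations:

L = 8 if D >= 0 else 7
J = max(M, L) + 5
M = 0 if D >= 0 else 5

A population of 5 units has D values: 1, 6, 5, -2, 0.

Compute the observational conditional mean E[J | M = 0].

E[J|M=0] averages over only the 4 units with M=0 (D = 1, 6, 5, 0): J = 13, 13, 13, 13, mean 13.

13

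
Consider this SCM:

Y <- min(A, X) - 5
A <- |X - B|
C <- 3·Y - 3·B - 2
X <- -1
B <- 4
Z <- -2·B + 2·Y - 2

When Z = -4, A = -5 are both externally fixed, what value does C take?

Under do(Z = -4, A = -5), each intervened variable's structural equation is replaced by its fixed value.
Y = min(A, X) - 5  [with A=-5, X=-1]  = -10
C = 3·Y - 3·B - 2  [with Y=-10, B=4]  = -44

-44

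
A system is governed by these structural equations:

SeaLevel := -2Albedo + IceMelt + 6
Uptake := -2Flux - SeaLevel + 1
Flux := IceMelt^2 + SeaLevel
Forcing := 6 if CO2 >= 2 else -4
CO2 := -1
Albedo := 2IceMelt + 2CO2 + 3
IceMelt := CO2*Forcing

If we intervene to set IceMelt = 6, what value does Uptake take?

-29

The intervention breaks the incoming arrows to IceMelt: IceMelt := CO2*Forcing no longer applies, and IceMelt = 6.
Albedo = 2IceMelt + 2CO2 + 3  [with IceMelt=6, CO2=-1]  = 13
SeaLevel = -2Albedo + IceMelt + 6  [with Albedo=13, IceMelt=6]  = -14
Flux = IceMelt^2 + SeaLevel  [with IceMelt=6, SeaLevel=-14]  = 22
Uptake = -2Flux - SeaLevel + 1  [with Flux=22, SeaLevel=-14]  = -29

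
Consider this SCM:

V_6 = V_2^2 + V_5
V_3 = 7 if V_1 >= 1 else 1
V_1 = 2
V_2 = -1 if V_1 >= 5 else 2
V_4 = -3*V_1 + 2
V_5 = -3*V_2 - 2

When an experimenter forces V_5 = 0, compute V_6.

The intervention breaks the incoming arrows to V_5: V_5 = -3*V_2 - 2 no longer applies, and V_5 = 0.
V_2 = -1 if V_1 >= 5 else 2  [with V_1=2]  = 2
V_6 = V_2^2 + V_5  [with V_2=2, V_5=0]  = 4

4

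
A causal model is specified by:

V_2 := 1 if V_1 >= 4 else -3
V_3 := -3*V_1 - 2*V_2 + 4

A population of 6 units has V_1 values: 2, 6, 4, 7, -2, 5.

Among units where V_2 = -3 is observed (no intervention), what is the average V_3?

10

Conditioning on V_2=-3 selects the 2 unit(s) with V_1 ∈ {2, -2}. Their V_3 values: 4, 16. Mean = 10.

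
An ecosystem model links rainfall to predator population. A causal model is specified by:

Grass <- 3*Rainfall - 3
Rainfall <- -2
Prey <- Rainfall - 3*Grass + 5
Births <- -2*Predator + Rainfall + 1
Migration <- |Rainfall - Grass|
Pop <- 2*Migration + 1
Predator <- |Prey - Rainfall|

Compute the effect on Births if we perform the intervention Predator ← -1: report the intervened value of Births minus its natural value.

Intervening sets Predator = -1 and removes its equation (Predator <- |Prey - Rainfall|).
Births = -2*Predator + Rainfall + 1  [with Predator=-1, Rainfall=-2]  = 1
Without intervention: Grass = 3*Rainfall - 3  [with Rainfall=-2]  = -9; Prey = Rainfall - 3*Grass + 5  [with Rainfall=-2, Grass=-9]  = 30; Predator = |Prey - Rainfall|  [with Prey=30, Rainfall=-2]  = 32; Births = -2*Predator + Rainfall + 1  [with Predator=32, Rainfall=-2]  = -65.
Change = 1 − (-65) = 66.

66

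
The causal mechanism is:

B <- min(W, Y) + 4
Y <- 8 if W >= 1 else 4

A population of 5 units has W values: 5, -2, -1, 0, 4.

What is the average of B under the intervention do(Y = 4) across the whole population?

do(Y=4) breaks Y's dependence on W. With Y=4 fixed, B across the units is 8, 2, 3, 4, 8, mean 5.

5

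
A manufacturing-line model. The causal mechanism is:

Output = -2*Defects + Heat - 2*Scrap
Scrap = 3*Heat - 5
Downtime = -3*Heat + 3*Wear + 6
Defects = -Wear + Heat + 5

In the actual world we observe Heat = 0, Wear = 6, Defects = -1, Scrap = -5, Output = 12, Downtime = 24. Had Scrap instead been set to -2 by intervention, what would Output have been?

6

Intervening sets Scrap = -2 and removes its equation (Scrap = 3*Heat - 5).
Defects = -Wear + Heat + 5  [with Wear=6, Heat=0]  = -1
Output = -2*Defects + Heat - 2*Scrap  [with Defects=-1, Heat=0, Scrap=-2]  = 6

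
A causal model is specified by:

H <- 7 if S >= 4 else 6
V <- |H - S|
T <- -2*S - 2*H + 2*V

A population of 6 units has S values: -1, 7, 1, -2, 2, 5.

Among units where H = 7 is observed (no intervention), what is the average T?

-24

Conditioning on H=7 selects the 2 unit(s) with S ∈ {7, 5}. Their T values: -28, -20. Mean = -24.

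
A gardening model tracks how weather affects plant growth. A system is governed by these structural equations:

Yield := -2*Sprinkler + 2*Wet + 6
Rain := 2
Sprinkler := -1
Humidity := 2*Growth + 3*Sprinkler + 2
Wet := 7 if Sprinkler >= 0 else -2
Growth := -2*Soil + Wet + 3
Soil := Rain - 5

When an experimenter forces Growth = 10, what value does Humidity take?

The intervention breaks the incoming arrows to Growth: Growth := -2*Soil + Wet + 3 no longer applies, and Growth = 10.
Humidity = 2*Growth + 3*Sprinkler + 2  [with Growth=10, Sprinkler=-1]  = 19

19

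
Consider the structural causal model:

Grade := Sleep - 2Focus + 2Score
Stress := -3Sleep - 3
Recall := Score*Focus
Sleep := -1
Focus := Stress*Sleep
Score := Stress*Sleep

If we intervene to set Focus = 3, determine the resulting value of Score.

The intervention breaks the incoming arrows to Focus: Focus := Stress*Sleep no longer applies, and Focus = 3.
Score is not downstream of the intervention, so its value is determined by the original equations.
Stress = -3Sleep - 3  [with Sleep=-1]  = 0
Score = Stress*Sleep  [with Stress=0, Sleep=-1]  = 0

0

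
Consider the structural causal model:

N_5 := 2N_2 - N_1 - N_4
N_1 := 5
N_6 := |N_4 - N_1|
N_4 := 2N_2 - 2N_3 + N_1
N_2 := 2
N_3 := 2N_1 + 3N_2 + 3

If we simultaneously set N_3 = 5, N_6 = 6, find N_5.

0

The joint intervention fixes N_3 = 5, N_6 = 6, removing each variable's own equation.
N_4 = 2N_2 - 2N_3 + N_1  [with N_2=2, N_3=5, N_1=5]  = -1
N_5 = 2N_2 - N_1 - N_4  [with N_2=2, N_1=5, N_4=-1]  = 0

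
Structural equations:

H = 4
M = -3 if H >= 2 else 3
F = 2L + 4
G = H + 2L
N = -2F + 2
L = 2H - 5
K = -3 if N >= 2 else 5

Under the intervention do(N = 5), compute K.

Under do(N=5), the mechanism N = -2F + 2 is discarded; N is fixed at 5.
K = -3 if N >= 2 else 5  [with N=5]  = -3

-3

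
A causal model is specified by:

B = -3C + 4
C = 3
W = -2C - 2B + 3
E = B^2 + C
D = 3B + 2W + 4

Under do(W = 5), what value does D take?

-1

Intervening sets W = 5 and removes its equation (W = -2C - 2B + 3).
B = -3C + 4  [with C=3]  = -5
D = 3B + 2W + 4  [with B=-5, W=5]  = -1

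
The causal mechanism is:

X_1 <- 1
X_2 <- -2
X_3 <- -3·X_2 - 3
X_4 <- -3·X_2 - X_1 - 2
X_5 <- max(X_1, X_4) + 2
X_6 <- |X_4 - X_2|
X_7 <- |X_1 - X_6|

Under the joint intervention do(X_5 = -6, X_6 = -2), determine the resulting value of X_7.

3

Under do(X_5 = -6, X_6 = -2), each intervened variable's structural equation is replaced by its fixed value.
X_7 = |X_1 - X_6|  [with X_1=1, X_6=-2]  = 3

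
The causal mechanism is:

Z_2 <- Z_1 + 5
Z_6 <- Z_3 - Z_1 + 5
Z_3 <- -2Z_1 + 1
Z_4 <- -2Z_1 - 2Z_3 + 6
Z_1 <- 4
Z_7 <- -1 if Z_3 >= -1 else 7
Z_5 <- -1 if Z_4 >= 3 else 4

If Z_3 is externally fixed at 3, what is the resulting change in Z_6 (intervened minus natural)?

The intervention breaks the incoming arrows to Z_3: Z_3 <- -2Z_1 + 1 no longer applies, and Z_3 = 3.
Z_6 = Z_3 - Z_1 + 5  [with Z_3=3, Z_1=4]  = 4
Without intervention: Z_3 = -2Z_1 + 1  [with Z_1=4]  = -7; Z_6 = Z_3 - Z_1 + 5  [with Z_3=-7, Z_1=4]  = -6.
Change = 4 − (-6) = 10.

10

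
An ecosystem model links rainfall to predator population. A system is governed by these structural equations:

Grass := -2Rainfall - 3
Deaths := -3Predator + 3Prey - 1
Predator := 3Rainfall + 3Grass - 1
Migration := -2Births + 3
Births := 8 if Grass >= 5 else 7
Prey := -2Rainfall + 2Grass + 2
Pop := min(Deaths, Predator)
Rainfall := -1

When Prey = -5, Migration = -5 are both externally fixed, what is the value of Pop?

Under do(Prey = -5, Migration = -5), each intervened variable's structural equation is replaced by its fixed value.
Grass = -2Rainfall - 3  [with Rainfall=-1]  = -1
Predator = 3Rainfall + 3Grass - 1  [with Rainfall=-1, Grass=-1]  = -7
Deaths = -3Predator + 3Prey - 1  [with Predator=-7, Prey=-5]  = 5
Pop = min(Deaths, Predator)  [with Deaths=5, Predator=-7]  = -7

-7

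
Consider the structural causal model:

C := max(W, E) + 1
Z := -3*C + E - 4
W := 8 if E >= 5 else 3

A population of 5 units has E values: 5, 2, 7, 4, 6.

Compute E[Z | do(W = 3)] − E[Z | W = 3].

-2.7

The intervention sets W=3 in all 5 units regardless of E. Recomputing Z per unit gives -17, -14, -21, -15, -19; average -17.2.
Conditioning on W=3 selects the 2 unit(s) with E ∈ {2, 4}. Their Z values: -14, -15. Mean = -14.5.
Difference = -17.2 − (-14.5) = -2.7.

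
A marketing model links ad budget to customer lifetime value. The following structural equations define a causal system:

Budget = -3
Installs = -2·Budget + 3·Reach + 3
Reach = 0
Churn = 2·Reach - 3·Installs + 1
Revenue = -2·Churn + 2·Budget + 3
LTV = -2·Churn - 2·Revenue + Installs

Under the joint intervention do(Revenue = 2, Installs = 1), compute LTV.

1

The joint intervention fixes Revenue = 2, Installs = 1, removing each variable's own equation.
Churn = 2·Reach - 3·Installs + 1  [with Reach=0, Installs=1]  = -2
LTV = -2·Churn - 2·Revenue + Installs  [with Churn=-2, Revenue=2, Installs=1]  = 1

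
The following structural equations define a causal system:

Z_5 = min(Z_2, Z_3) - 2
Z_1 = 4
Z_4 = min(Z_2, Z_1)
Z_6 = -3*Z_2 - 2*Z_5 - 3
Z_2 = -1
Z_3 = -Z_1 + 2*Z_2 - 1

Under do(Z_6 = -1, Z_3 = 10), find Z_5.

-3

Under do(Z_6 = -1, Z_3 = 10), each intervened variable's structural equation is replaced by its fixed value.
Z_5 = min(Z_2, Z_3) - 2  [with Z_2=-1, Z_3=10]  = -3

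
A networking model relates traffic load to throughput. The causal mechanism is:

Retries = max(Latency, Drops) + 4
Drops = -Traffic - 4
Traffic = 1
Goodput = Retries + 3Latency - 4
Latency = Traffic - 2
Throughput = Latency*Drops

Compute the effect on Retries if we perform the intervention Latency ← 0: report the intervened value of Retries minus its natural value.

Under do(Latency=0), the mechanism Latency = Traffic - 2 is discarded; Latency is fixed at 0.
Drops = -Traffic - 4  [with Traffic=1]  = -5
Retries = max(Latency, Drops) + 4  [with Latency=0, Drops=-5]  = 4
Without intervention: Latency = Traffic - 2  [with Traffic=1]  = -1; Drops = -Traffic - 4  [with Traffic=1]  = -5; Retries = max(Latency, Drops) + 4  [with Latency=-1, Drops=-5]  = 3.
Change = 4 − 3 = 1.

1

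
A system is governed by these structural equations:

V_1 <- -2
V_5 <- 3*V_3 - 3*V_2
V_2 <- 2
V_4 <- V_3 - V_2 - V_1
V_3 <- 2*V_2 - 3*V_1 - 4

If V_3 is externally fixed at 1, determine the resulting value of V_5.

-3

do(V_3=1) replaces the equation V_3 <- 2*V_2 - 3*V_1 - 4 with the constant V_3 = 1.
V_5 = 3*V_3 - 3*V_2  [with V_3=1, V_2=2]  = -3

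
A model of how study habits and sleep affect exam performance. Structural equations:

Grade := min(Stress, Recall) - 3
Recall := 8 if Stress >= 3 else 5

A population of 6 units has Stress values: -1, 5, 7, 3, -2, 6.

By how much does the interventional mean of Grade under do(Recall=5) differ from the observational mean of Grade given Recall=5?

4

Every unit gets Recall=5 under the intervention. Grade values become -4, 2, 2, 0, -5, 2; E[Grade|do(Recall=5)] = -0.5.
E[Grade|Recall=5] averages over only the 2 units with Recall=5 (Stress = -1, -2): Grade = -4, -5, mean -4.5.
Difference = -0.5 − (-4.5) = 4.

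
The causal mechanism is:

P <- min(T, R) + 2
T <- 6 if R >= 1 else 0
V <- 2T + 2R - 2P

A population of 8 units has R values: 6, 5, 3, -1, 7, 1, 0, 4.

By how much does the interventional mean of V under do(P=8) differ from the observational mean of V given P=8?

-9.75

Under do(P=8), P's equation is replaced by P=8 for every unit. Per-unit V: 8, 6, 2, -18, 10, -2, -16, 4. Mean = -0.75.
E[V|P=8] averages over only the 2 units with P=8 (R = 6, 7): V = 8, 10, mean 9.
Difference = -0.75 − 9 = -9.75.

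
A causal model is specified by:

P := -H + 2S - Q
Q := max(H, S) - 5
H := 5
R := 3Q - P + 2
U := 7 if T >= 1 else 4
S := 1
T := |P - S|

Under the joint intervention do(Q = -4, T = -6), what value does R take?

Setting Q = -4, T = -6 by intervention discards those variables' equations.
P = -H + 2S - Q  [with H=5, S=1, Q=-4]  = 1
R = 3Q - P + 2  [with Q=-4, P=1]  = -11

-11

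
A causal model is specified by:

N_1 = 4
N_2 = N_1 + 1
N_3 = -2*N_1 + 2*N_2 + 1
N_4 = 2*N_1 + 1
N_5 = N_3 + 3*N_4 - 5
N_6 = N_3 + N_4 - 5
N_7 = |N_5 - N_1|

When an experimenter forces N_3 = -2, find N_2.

Under do(N_3=-2), the mechanism N_3 = -2*N_1 + 2*N_2 + 1 is discarded; N_3 is fixed at -2.
Since N_2 is not a descendant of the intervened variable, it is unaffected.
N_2 = N_1 + 1  [with N_1=4]  = 5

5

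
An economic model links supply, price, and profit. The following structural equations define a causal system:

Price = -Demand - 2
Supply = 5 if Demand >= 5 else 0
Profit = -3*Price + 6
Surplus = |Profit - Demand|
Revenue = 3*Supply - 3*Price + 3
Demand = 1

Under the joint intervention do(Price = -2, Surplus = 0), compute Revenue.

9

The joint intervention fixes Price = -2, Surplus = 0, removing each variable's own equation.
Supply = 5 if Demand >= 5 else 0  [with Demand=1]  = 0
Revenue = 3*Supply - 3*Price + 3  [with Supply=0, Price=-2]  = 9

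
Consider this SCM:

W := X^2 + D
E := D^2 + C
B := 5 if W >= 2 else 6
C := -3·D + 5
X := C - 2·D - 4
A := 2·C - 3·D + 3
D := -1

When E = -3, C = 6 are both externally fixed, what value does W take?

15

The joint intervention fixes E = -3, C = 6, removing each variable's own equation.
X = C - 2·D - 4  [with C=6, D=-1]  = 4
W = X^2 + D  [with X=4, D=-1]  = 15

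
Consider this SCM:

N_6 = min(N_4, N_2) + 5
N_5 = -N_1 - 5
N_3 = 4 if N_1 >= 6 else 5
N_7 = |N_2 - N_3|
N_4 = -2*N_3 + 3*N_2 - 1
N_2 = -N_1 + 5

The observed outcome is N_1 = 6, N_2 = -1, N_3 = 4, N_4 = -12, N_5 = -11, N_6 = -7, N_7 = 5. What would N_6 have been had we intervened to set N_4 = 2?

4

Under do(N_4=2), the mechanism N_4 = -2*N_3 + 3*N_2 - 1 is discarded; N_4 is fixed at 2.
N_2 = -N_1 + 5  [with N_1=6]  = -1
N_6 = min(N_4, N_2) + 5  [with N_4=2, N_2=-1]  = 4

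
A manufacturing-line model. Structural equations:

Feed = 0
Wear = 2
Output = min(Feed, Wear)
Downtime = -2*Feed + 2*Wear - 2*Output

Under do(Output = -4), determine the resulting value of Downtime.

The intervention breaks the incoming arrows to Output: Output = min(Feed, Wear) no longer applies, and Output = -4.
Downtime = -2*Feed + 2*Wear - 2*Output  [with Feed=0, Wear=2, Output=-4]  = 12

12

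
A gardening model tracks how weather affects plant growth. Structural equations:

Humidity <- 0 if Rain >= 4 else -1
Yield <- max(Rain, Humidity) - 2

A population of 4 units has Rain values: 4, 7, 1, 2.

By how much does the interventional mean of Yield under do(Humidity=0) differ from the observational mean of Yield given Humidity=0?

-2

do(Humidity=0) breaks Humidity's dependence on Rain. With Humidity=0 fixed, Yield across the units is 2, 5, -1, 0, mean 1.5.
E[Yield|Humidity=0] averages over only the 2 units with Humidity=0 (Rain = 4, 7): Yield = 2, 5, mean 3.5.
Difference = 1.5 − 3.5 = -2.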